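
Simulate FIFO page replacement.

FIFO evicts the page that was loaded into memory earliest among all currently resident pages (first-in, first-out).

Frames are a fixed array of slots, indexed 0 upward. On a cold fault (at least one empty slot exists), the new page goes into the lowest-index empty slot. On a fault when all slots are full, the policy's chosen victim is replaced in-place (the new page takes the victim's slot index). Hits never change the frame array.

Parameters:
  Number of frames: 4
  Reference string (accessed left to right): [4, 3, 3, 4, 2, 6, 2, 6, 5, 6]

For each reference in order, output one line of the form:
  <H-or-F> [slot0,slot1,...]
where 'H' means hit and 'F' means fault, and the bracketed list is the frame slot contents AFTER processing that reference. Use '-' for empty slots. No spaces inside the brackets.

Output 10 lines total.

F [4,-,-,-]
F [4,3,-,-]
H [4,3,-,-]
H [4,3,-,-]
F [4,3,2,-]
F [4,3,2,6]
H [4,3,2,6]
H [4,3,2,6]
F [5,3,2,6]
H [5,3,2,6]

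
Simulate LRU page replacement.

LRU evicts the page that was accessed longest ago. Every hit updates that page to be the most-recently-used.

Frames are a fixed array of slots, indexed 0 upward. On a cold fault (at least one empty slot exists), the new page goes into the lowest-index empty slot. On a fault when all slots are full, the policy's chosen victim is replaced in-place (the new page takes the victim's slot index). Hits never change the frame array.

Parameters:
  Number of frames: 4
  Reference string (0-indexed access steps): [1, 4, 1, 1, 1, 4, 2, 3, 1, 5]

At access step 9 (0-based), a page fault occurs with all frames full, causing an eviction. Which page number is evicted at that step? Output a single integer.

Step 0: ref 1 -> FAULT, frames=[1,-,-,-]
Step 1: ref 4 -> FAULT, frames=[1,4,-,-]
Step 2: ref 1 -> HIT, frames=[1,4,-,-]
Step 3: ref 1 -> HIT, frames=[1,4,-,-]
Step 4: ref 1 -> HIT, frames=[1,4,-,-]
Step 5: ref 4 -> HIT, frames=[1,4,-,-]
Step 6: ref 2 -> FAULT, frames=[1,4,2,-]
Step 7: ref 3 -> FAULT, frames=[1,4,2,3]
Step 8: ref 1 -> HIT, frames=[1,4,2,3]
Step 9: ref 5 -> FAULT, evict 4, frames=[1,5,2,3]
At step 9: evicted page 4

Answer: 4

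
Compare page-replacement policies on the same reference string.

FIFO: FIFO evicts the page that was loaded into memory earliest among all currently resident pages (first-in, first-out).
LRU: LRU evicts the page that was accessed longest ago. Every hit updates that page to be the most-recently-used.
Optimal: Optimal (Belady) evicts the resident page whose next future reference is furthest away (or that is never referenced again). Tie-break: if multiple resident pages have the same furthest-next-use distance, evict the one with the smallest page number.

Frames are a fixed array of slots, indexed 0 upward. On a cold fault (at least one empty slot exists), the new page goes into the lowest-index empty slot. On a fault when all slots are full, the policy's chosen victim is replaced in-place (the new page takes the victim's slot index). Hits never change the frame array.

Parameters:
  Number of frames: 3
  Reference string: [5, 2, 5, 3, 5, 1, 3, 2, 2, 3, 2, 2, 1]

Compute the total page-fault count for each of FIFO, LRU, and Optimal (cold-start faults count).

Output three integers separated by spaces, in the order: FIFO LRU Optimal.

Answer: 4 5 4

Derivation:
--- FIFO ---
  step 0: ref 5 -> FAULT, frames=[5,-,-] (faults so far: 1)
  step 1: ref 2 -> FAULT, frames=[5,2,-] (faults so far: 2)
  step 2: ref 5 -> HIT, frames=[5,2,-] (faults so far: 2)
  step 3: ref 3 -> FAULT, frames=[5,2,3] (faults so far: 3)
  step 4: ref 5 -> HIT, frames=[5,2,3] (faults so far: 3)
  step 5: ref 1 -> FAULT, evict 5, frames=[1,2,3] (faults so far: 4)
  step 6: ref 3 -> HIT, frames=[1,2,3] (faults so far: 4)
  step 7: ref 2 -> HIT, frames=[1,2,3] (faults so far: 4)
  step 8: ref 2 -> HIT, frames=[1,2,3] (faults so far: 4)
  step 9: ref 3 -> HIT, frames=[1,2,3] (faults so far: 4)
  step 10: ref 2 -> HIT, frames=[1,2,3] (faults so far: 4)
  step 11: ref 2 -> HIT, frames=[1,2,3] (faults so far: 4)
  step 12: ref 1 -> HIT, frames=[1,2,3] (faults so far: 4)
  FIFO total faults: 4
--- LRU ---
  step 0: ref 5 -> FAULT, frames=[5,-,-] (faults so far: 1)
  step 1: ref 2 -> FAULT, frames=[5,2,-] (faults so far: 2)
  step 2: ref 5 -> HIT, frames=[5,2,-] (faults so far: 2)
  step 3: ref 3 -> FAULT, frames=[5,2,3] (faults so far: 3)
  step 4: ref 5 -> HIT, frames=[5,2,3] (faults so far: 3)
  step 5: ref 1 -> FAULT, evict 2, frames=[5,1,3] (faults so far: 4)
  step 6: ref 3 -> HIT, frames=[5,1,3] (faults so far: 4)
  step 7: ref 2 -> FAULT, evict 5, frames=[2,1,3] (faults so far: 5)
  step 8: ref 2 -> HIT, frames=[2,1,3] (faults so far: 5)
  step 9: ref 3 -> HIT, frames=[2,1,3] (faults so far: 5)
  step 10: ref 2 -> HIT, frames=[2,1,3] (faults so far: 5)
  step 11: ref 2 -> HIT, frames=[2,1,3] (faults so far: 5)
  step 12: ref 1 -> HIT, frames=[2,1,3] (faults so far: 5)
  LRU total faults: 5
--- Optimal ---
  step 0: ref 5 -> FAULT, frames=[5,-,-] (faults so far: 1)
  step 1: ref 2 -> FAULT, frames=[5,2,-] (faults so far: 2)
  step 2: ref 5 -> HIT, frames=[5,2,-] (faults so far: 2)
  step 3: ref 3 -> FAULT, frames=[5,2,3] (faults so far: 3)
  step 4: ref 5 -> HIT, frames=[5,2,3] (faults so far: 3)
  step 5: ref 1 -> FAULT, evict 5, frames=[1,2,3] (faults so far: 4)
  step 6: ref 3 -> HIT, frames=[1,2,3] (faults so far: 4)
  step 7: ref 2 -> HIT, frames=[1,2,3] (faults so far: 4)
  step 8: ref 2 -> HIT, frames=[1,2,3] (faults so far: 4)
  step 9: ref 3 -> HIT, frames=[1,2,3] (faults so far: 4)
  step 10: ref 2 -> HIT, frames=[1,2,3] (faults so far: 4)
  step 11: ref 2 -> HIT, frames=[1,2,3] (faults so far: 4)
  step 12: ref 1 -> HIT, frames=[1,2,3] (faults so far: 4)
  Optimal total faults: 4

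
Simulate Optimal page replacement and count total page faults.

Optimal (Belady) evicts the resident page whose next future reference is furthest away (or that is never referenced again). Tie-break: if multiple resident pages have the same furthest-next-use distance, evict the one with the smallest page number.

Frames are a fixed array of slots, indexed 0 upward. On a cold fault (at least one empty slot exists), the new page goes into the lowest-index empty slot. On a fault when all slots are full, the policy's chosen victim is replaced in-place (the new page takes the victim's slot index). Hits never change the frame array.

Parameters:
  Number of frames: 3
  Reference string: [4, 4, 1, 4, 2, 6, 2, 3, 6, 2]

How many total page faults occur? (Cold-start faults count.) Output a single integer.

Answer: 5

Derivation:
Step 0: ref 4 → FAULT, frames=[4,-,-]
Step 1: ref 4 → HIT, frames=[4,-,-]
Step 2: ref 1 → FAULT, frames=[4,1,-]
Step 3: ref 4 → HIT, frames=[4,1,-]
Step 4: ref 2 → FAULT, frames=[4,1,2]
Step 5: ref 6 → FAULT (evict 1), frames=[4,6,2]
Step 6: ref 2 → HIT, frames=[4,6,2]
Step 7: ref 3 → FAULT (evict 4), frames=[3,6,2]
Step 8: ref 6 → HIT, frames=[3,6,2]
Step 9: ref 2 → HIT, frames=[3,6,2]
Total faults: 5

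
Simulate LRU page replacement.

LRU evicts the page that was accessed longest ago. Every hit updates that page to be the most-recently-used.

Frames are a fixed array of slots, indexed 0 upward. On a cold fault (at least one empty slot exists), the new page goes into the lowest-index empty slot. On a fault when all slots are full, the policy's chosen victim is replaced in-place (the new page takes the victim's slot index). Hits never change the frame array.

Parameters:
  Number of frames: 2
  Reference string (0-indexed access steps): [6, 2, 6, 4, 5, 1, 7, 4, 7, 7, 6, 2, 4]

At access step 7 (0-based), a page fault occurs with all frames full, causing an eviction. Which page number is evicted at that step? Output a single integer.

Answer: 1

Derivation:
Step 0: ref 6 -> FAULT, frames=[6,-]
Step 1: ref 2 -> FAULT, frames=[6,2]
Step 2: ref 6 -> HIT, frames=[6,2]
Step 3: ref 4 -> FAULT, evict 2, frames=[6,4]
Step 4: ref 5 -> FAULT, evict 6, frames=[5,4]
Step 5: ref 1 -> FAULT, evict 4, frames=[5,1]
Step 6: ref 7 -> FAULT, evict 5, frames=[7,1]
Step 7: ref 4 -> FAULT, evict 1, frames=[7,4]
At step 7: evicted page 1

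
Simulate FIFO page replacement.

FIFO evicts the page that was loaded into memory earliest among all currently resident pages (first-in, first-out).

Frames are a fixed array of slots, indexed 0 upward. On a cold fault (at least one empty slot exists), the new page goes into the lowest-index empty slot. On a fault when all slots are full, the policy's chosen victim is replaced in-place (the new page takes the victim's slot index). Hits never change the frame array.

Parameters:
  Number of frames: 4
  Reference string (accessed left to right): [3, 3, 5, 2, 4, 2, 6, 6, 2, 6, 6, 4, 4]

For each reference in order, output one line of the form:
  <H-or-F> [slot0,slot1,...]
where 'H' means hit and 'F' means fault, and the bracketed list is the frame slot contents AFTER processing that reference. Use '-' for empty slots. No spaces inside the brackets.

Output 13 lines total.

F [3,-,-,-]
H [3,-,-,-]
F [3,5,-,-]
F [3,5,2,-]
F [3,5,2,4]
H [3,5,2,4]
F [6,5,2,4]
H [6,5,2,4]
H [6,5,2,4]
H [6,5,2,4]
H [6,5,2,4]
H [6,5,2,4]
H [6,5,2,4]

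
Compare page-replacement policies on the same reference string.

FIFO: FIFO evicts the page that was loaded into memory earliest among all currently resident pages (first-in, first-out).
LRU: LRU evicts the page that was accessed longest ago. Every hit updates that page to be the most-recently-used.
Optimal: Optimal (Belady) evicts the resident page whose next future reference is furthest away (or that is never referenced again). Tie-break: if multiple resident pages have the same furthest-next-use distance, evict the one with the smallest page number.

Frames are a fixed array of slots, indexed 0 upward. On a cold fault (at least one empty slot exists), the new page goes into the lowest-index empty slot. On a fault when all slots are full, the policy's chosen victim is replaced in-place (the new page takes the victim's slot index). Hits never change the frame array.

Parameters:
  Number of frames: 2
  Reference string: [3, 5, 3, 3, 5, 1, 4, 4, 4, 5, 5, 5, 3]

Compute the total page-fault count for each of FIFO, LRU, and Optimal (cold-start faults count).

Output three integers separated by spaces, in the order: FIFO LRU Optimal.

Answer: 6 6 5

Derivation:
--- FIFO ---
  step 0: ref 3 -> FAULT, frames=[3,-] (faults so far: 1)
  step 1: ref 5 -> FAULT, frames=[3,5] (faults so far: 2)
  step 2: ref 3 -> HIT, frames=[3,5] (faults so far: 2)
  step 3: ref 3 -> HIT, frames=[3,5] (faults so far: 2)
  step 4: ref 5 -> HIT, frames=[3,5] (faults so far: 2)
  step 5: ref 1 -> FAULT, evict 3, frames=[1,5] (faults so far: 3)
  step 6: ref 4 -> FAULT, evict 5, frames=[1,4] (faults so far: 4)
  step 7: ref 4 -> HIT, frames=[1,4] (faults so far: 4)
  step 8: ref 4 -> HIT, frames=[1,4] (faults so far: 4)
  step 9: ref 5 -> FAULT, evict 1, frames=[5,4] (faults so far: 5)
  step 10: ref 5 -> HIT, frames=[5,4] (faults so far: 5)
  step 11: ref 5 -> HIT, frames=[5,4] (faults so far: 5)
  step 12: ref 3 -> FAULT, evict 4, frames=[5,3] (faults so far: 6)
  FIFO total faults: 6
--- LRU ---
  step 0: ref 3 -> FAULT, frames=[3,-] (faults so far: 1)
  step 1: ref 5 -> FAULT, frames=[3,5] (faults so far: 2)
  step 2: ref 3 -> HIT, frames=[3,5] (faults so far: 2)
  step 3: ref 3 -> HIT, frames=[3,5] (faults so far: 2)
  step 4: ref 5 -> HIT, frames=[3,5] (faults so far: 2)
  step 5: ref 1 -> FAULT, evict 3, frames=[1,5] (faults so far: 3)
  step 6: ref 4 -> FAULT, evict 5, frames=[1,4] (faults so far: 4)
  step 7: ref 4 -> HIT, frames=[1,4] (faults so far: 4)
  step 8: ref 4 -> HIT, frames=[1,4] (faults so far: 4)
  step 9: ref 5 -> FAULT, evict 1, frames=[5,4] (faults so far: 5)
  step 10: ref 5 -> HIT, frames=[5,4] (faults so far: 5)
  step 11: ref 5 -> HIT, frames=[5,4] (faults so far: 5)
  step 12: ref 3 -> FAULT, evict 4, frames=[5,3] (faults so far: 6)
  LRU total faults: 6
--- Optimal ---
  step 0: ref 3 -> FAULT, frames=[3,-] (faults so far: 1)
  step 1: ref 5 -> FAULT, frames=[3,5] (faults so far: 2)
  step 2: ref 3 -> HIT, frames=[3,5] (faults so far: 2)
  step 3: ref 3 -> HIT, frames=[3,5] (faults so far: 2)
  step 4: ref 5 -> HIT, frames=[3,5] (faults so far: 2)
  step 5: ref 1 -> FAULT, evict 3, frames=[1,5] (faults so far: 3)
  step 6: ref 4 -> FAULT, evict 1, frames=[4,5] (faults so far: 4)
  step 7: ref 4 -> HIT, frames=[4,5] (faults so far: 4)
  step 8: ref 4 -> HIT, frames=[4,5] (faults so far: 4)
  step 9: ref 5 -> HIT, frames=[4,5] (faults so far: 4)
  step 10: ref 5 -> HIT, frames=[4,5] (faults so far: 4)
  step 11: ref 5 -> HIT, frames=[4,5] (faults so far: 4)
  step 12: ref 3 -> FAULT, evict 4, frames=[3,5] (faults so far: 5)
  Optimal total faults: 5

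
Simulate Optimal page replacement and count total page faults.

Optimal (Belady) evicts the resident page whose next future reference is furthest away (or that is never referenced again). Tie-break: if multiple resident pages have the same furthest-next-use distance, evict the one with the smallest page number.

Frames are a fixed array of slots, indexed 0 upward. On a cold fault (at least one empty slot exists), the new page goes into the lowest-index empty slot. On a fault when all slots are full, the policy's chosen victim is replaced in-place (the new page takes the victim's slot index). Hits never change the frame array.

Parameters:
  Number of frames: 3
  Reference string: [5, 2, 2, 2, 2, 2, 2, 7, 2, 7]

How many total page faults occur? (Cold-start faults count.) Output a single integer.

Answer: 3

Derivation:
Step 0: ref 5 → FAULT, frames=[5,-,-]
Step 1: ref 2 → FAULT, frames=[5,2,-]
Step 2: ref 2 → HIT, frames=[5,2,-]
Step 3: ref 2 → HIT, frames=[5,2,-]
Step 4: ref 2 → HIT, frames=[5,2,-]
Step 5: ref 2 → HIT, frames=[5,2,-]
Step 6: ref 2 → HIT, frames=[5,2,-]
Step 7: ref 7 → FAULT, frames=[5,2,7]
Step 8: ref 2 → HIT, frames=[5,2,7]
Step 9: ref 7 → HIT, frames=[5,2,7]
Total faults: 3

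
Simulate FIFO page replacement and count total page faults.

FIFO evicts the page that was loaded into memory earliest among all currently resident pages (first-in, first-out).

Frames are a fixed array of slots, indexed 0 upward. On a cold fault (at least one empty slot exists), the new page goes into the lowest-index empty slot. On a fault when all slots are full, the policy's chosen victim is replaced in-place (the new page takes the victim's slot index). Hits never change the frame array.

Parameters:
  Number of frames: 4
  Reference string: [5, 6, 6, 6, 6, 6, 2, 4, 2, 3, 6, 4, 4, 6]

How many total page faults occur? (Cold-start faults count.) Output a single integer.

Step 0: ref 5 → FAULT, frames=[5,-,-,-]
Step 1: ref 6 → FAULT, frames=[5,6,-,-]
Step 2: ref 6 → HIT, frames=[5,6,-,-]
Step 3: ref 6 → HIT, frames=[5,6,-,-]
Step 4: ref 6 → HIT, frames=[5,6,-,-]
Step 5: ref 6 → HIT, frames=[5,6,-,-]
Step 6: ref 2 → FAULT, frames=[5,6,2,-]
Step 7: ref 4 → FAULT, frames=[5,6,2,4]
Step 8: ref 2 → HIT, frames=[5,6,2,4]
Step 9: ref 3 → FAULT (evict 5), frames=[3,6,2,4]
Step 10: ref 6 → HIT, frames=[3,6,2,4]
Step 11: ref 4 → HIT, frames=[3,6,2,4]
Step 12: ref 4 → HIT, frames=[3,6,2,4]
Step 13: ref 6 → HIT, frames=[3,6,2,4]
Total faults: 5

Answer: 5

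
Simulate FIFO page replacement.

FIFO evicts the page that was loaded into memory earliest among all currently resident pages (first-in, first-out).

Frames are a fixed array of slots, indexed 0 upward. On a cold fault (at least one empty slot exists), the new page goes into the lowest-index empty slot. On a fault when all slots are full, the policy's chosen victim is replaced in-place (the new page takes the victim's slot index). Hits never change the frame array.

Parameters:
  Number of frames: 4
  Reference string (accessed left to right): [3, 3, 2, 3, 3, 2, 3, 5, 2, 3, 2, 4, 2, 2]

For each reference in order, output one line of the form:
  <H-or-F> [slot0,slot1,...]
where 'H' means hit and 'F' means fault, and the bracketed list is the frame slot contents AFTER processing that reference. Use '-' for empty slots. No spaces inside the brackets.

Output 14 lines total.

F [3,-,-,-]
H [3,-,-,-]
F [3,2,-,-]
H [3,2,-,-]
H [3,2,-,-]
H [3,2,-,-]
H [3,2,-,-]
F [3,2,5,-]
H [3,2,5,-]
H [3,2,5,-]
H [3,2,5,-]
F [3,2,5,4]
H [3,2,5,4]
H [3,2,5,4]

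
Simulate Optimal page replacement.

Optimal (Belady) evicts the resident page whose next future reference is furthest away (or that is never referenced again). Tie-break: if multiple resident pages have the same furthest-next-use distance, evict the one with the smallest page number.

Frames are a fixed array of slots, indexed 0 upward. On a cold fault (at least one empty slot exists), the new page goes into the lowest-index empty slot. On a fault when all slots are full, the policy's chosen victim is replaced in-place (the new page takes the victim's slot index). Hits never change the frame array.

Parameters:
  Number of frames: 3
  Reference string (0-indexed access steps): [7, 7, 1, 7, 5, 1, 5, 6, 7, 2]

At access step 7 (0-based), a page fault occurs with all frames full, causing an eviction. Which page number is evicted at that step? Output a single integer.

Answer: 1

Derivation:
Step 0: ref 7 -> FAULT, frames=[7,-,-]
Step 1: ref 7 -> HIT, frames=[7,-,-]
Step 2: ref 1 -> FAULT, frames=[7,1,-]
Step 3: ref 7 -> HIT, frames=[7,1,-]
Step 4: ref 5 -> FAULT, frames=[7,1,5]
Step 5: ref 1 -> HIT, frames=[7,1,5]
Step 6: ref 5 -> HIT, frames=[7,1,5]
Step 7: ref 6 -> FAULT, evict 1, frames=[7,6,5]
At step 7: evicted page 1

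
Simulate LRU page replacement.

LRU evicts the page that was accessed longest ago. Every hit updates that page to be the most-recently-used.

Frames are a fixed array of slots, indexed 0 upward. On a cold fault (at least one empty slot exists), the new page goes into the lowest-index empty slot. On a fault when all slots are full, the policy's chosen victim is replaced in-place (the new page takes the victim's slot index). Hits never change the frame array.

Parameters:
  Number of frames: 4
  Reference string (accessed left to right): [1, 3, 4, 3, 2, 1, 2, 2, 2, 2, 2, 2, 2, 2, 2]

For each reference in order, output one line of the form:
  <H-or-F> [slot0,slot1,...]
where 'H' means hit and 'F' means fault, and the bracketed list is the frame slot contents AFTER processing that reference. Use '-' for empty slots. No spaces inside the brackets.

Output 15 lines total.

F [1,-,-,-]
F [1,3,-,-]
F [1,3,4,-]
H [1,3,4,-]
F [1,3,4,2]
H [1,3,4,2]
H [1,3,4,2]
H [1,3,4,2]
H [1,3,4,2]
H [1,3,4,2]
H [1,3,4,2]
H [1,3,4,2]
H [1,3,4,2]
H [1,3,4,2]
H [1,3,4,2]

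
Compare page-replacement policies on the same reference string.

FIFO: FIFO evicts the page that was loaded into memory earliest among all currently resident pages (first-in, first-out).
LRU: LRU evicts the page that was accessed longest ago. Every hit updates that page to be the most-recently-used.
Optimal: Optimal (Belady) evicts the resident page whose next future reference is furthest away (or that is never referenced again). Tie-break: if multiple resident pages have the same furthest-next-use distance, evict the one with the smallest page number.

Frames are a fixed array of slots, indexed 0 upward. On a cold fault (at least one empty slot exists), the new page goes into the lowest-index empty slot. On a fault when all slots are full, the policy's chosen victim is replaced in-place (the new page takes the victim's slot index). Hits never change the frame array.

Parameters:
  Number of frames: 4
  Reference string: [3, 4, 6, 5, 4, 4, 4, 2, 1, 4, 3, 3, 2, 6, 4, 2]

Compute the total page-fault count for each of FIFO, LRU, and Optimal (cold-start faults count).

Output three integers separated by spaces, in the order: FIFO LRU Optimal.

Answer: 10 8 7

Derivation:
--- FIFO ---
  step 0: ref 3 -> FAULT, frames=[3,-,-,-] (faults so far: 1)
  step 1: ref 4 -> FAULT, frames=[3,4,-,-] (faults so far: 2)
  step 2: ref 6 -> FAULT, frames=[3,4,6,-] (faults so far: 3)
  step 3: ref 5 -> FAULT, frames=[3,4,6,5] (faults so far: 4)
  step 4: ref 4 -> HIT, frames=[3,4,6,5] (faults so far: 4)
  step 5: ref 4 -> HIT, frames=[3,4,6,5] (faults so far: 4)
  step 6: ref 4 -> HIT, frames=[3,4,6,5] (faults so far: 4)
  step 7: ref 2 -> FAULT, evict 3, frames=[2,4,6,5] (faults so far: 5)
  step 8: ref 1 -> FAULT, evict 4, frames=[2,1,6,5] (faults so far: 6)
  step 9: ref 4 -> FAULT, evict 6, frames=[2,1,4,5] (faults so far: 7)
  step 10: ref 3 -> FAULT, evict 5, frames=[2,1,4,3] (faults so far: 8)
  step 11: ref 3 -> HIT, frames=[2,1,4,3] (faults so far: 8)
  step 12: ref 2 -> HIT, frames=[2,1,4,3] (faults so far: 8)
  step 13: ref 6 -> FAULT, evict 2, frames=[6,1,4,3] (faults so far: 9)
  step 14: ref 4 -> HIT, frames=[6,1,4,3] (faults so far: 9)
  step 15: ref 2 -> FAULT, evict 1, frames=[6,2,4,3] (faults so far: 10)
  FIFO total faults: 10
--- LRU ---
  step 0: ref 3 -> FAULT, frames=[3,-,-,-] (faults so far: 1)
  step 1: ref 4 -> FAULT, frames=[3,4,-,-] (faults so far: 2)
  step 2: ref 6 -> FAULT, frames=[3,4,6,-] (faults so far: 3)
  step 3: ref 5 -> FAULT, frames=[3,4,6,5] (faults so far: 4)
  step 4: ref 4 -> HIT, frames=[3,4,6,5] (faults so far: 4)
  step 5: ref 4 -> HIT, frames=[3,4,6,5] (faults so far: 4)
  step 6: ref 4 -> HIT, frames=[3,4,6,5] (faults so far: 4)
  step 7: ref 2 -> FAULT, evict 3, frames=[2,4,6,5] (faults so far: 5)
  step 8: ref 1 -> FAULT, evict 6, frames=[2,4,1,5] (faults so far: 6)
  step 9: ref 4 -> HIT, frames=[2,4,1,5] (faults so far: 6)
  step 10: ref 3 -> FAULT, evict 5, frames=[2,4,1,3] (faults so far: 7)
  step 11: ref 3 -> HIT, frames=[2,4,1,3] (faults so far: 7)
  step 12: ref 2 -> HIT, frames=[2,4,1,3] (faults so far: 7)
  step 13: ref 6 -> FAULT, evict 1, frames=[2,4,6,3] (faults so far: 8)
  step 14: ref 4 -> HIT, frames=[2,4,6,3] (faults so far: 8)
  step 15: ref 2 -> HIT, frames=[2,4,6,3] (faults so far: 8)
  LRU total faults: 8
--- Optimal ---
  step 0: ref 3 -> FAULT, frames=[3,-,-,-] (faults so far: 1)
  step 1: ref 4 -> FAULT, frames=[3,4,-,-] (faults so far: 2)
  step 2: ref 6 -> FAULT, frames=[3,4,6,-] (faults so far: 3)
  step 3: ref 5 -> FAULT, frames=[3,4,6,5] (faults so far: 4)
  step 4: ref 4 -> HIT, frames=[3,4,6,5] (faults so far: 4)
  step 5: ref 4 -> HIT, frames=[3,4,6,5] (faults so far: 4)
  step 6: ref 4 -> HIT, frames=[3,4,6,5] (faults so far: 4)
  step 7: ref 2 -> FAULT, evict 5, frames=[3,4,6,2] (faults so far: 5)
  step 8: ref 1 -> FAULT, evict 6, frames=[3,4,1,2] (faults so far: 6)
  step 9: ref 4 -> HIT, frames=[3,4,1,2] (faults so far: 6)
  step 10: ref 3 -> HIT, frames=[3,4,1,2] (faults so far: 6)
  step 11: ref 3 -> HIT, frames=[3,4,1,2] (faults so far: 6)
  step 12: ref 2 -> HIT, frames=[3,4,1,2] (faults so far: 6)
  step 13: ref 6 -> FAULT, evict 1, frames=[3,4,6,2] (faults so far: 7)
  step 14: ref 4 -> HIT, frames=[3,4,6,2] (faults so far: 7)
  step 15: ref 2 -> HIT, frames=[3,4,6,2] (faults so far: 7)
  Optimal total faults: 7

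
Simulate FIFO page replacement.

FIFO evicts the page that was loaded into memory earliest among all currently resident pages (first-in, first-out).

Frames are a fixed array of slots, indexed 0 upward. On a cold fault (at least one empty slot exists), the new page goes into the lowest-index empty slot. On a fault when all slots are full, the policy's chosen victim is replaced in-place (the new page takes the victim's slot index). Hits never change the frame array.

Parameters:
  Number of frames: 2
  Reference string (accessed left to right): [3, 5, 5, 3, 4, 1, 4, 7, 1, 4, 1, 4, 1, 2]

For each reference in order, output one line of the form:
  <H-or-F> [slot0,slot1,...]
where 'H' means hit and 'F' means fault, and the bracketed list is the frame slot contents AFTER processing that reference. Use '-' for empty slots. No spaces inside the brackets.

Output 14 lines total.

F [3,-]
F [3,5]
H [3,5]
H [3,5]
F [4,5]
F [4,1]
H [4,1]
F [7,1]
H [7,1]
F [7,4]
F [1,4]
H [1,4]
H [1,4]
F [1,2]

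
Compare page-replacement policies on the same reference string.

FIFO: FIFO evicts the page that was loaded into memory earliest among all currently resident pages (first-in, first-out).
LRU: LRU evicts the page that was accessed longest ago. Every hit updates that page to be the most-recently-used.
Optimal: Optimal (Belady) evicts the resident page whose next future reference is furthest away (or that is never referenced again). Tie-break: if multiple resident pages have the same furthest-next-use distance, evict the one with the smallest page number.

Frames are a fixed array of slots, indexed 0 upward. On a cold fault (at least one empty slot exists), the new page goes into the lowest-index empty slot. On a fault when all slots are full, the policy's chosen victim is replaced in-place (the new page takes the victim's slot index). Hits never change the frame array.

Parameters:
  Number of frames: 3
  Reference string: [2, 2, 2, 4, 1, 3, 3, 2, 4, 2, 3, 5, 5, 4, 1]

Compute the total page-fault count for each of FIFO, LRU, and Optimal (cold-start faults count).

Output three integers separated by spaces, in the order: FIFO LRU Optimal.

--- FIFO ---
  step 0: ref 2 -> FAULT, frames=[2,-,-] (faults so far: 1)
  step 1: ref 2 -> HIT, frames=[2,-,-] (faults so far: 1)
  step 2: ref 2 -> HIT, frames=[2,-,-] (faults so far: 1)
  step 3: ref 4 -> FAULT, frames=[2,4,-] (faults so far: 2)
  step 4: ref 1 -> FAULT, frames=[2,4,1] (faults so far: 3)
  step 5: ref 3 -> FAULT, evict 2, frames=[3,4,1] (faults so far: 4)
  step 6: ref 3 -> HIT, frames=[3,4,1] (faults so far: 4)
  step 7: ref 2 -> FAULT, evict 4, frames=[3,2,1] (faults so far: 5)
  step 8: ref 4 -> FAULT, evict 1, frames=[3,2,4] (faults so far: 6)
  step 9: ref 2 -> HIT, frames=[3,2,4] (faults so far: 6)
  step 10: ref 3 -> HIT, frames=[3,2,4] (faults so far: 6)
  step 11: ref 5 -> FAULT, evict 3, frames=[5,2,4] (faults so far: 7)
  step 12: ref 5 -> HIT, frames=[5,2,4] (faults so far: 7)
  step 13: ref 4 -> HIT, frames=[5,2,4] (faults so far: 7)
  step 14: ref 1 -> FAULT, evict 2, frames=[5,1,4] (faults so far: 8)
  FIFO total faults: 8
--- LRU ---
  step 0: ref 2 -> FAULT, frames=[2,-,-] (faults so far: 1)
  step 1: ref 2 -> HIT, frames=[2,-,-] (faults so far: 1)
  step 2: ref 2 -> HIT, frames=[2,-,-] (faults so far: 1)
  step 3: ref 4 -> FAULT, frames=[2,4,-] (faults so far: 2)
  step 4: ref 1 -> FAULT, frames=[2,4,1] (faults so far: 3)
  step 5: ref 3 -> FAULT, evict 2, frames=[3,4,1] (faults so far: 4)
  step 6: ref 3 -> HIT, frames=[3,4,1] (faults so far: 4)
  step 7: ref 2 -> FAULT, evict 4, frames=[3,2,1] (faults so far: 5)
  step 8: ref 4 -> FAULT, evict 1, frames=[3,2,4] (faults so far: 6)
  step 9: ref 2 -> HIT, frames=[3,2,4] (faults so far: 6)
  step 10: ref 3 -> HIT, frames=[3,2,4] (faults so far: 6)
  step 11: ref 5 -> FAULT, evict 4, frames=[3,2,5] (faults so far: 7)
  step 12: ref 5 -> HIT, frames=[3,2,5] (faults so far: 7)
  step 13: ref 4 -> FAULT, evict 2, frames=[3,4,5] (faults so far: 8)
  step 14: ref 1 -> FAULT, evict 3, frames=[1,4,5] (faults so far: 9)
  LRU total faults: 9
--- Optimal ---
  step 0: ref 2 -> FAULT, frames=[2,-,-] (faults so far: 1)
  step 1: ref 2 -> HIT, frames=[2,-,-] (faults so far: 1)
  step 2: ref 2 -> HIT, frames=[2,-,-] (faults so far: 1)
  step 3: ref 4 -> FAULT, frames=[2,4,-] (faults so far: 2)
  step 4: ref 1 -> FAULT, frames=[2,4,1] (faults so far: 3)
  step 5: ref 3 -> FAULT, evict 1, frames=[2,4,3] (faults so far: 4)
  step 6: ref 3 -> HIT, frames=[2,4,3] (faults so far: 4)
  step 7: ref 2 -> HIT, frames=[2,4,3] (faults so far: 4)
  step 8: ref 4 -> HIT, frames=[2,4,3] (faults so far: 4)
  step 9: ref 2 -> HIT, frames=[2,4,3] (faults so far: 4)
  step 10: ref 3 -> HIT, frames=[2,4,3] (faults so far: 4)
  step 11: ref 5 -> FAULT, evict 2, frames=[5,4,3] (faults so far: 5)
  step 12: ref 5 -> HIT, frames=[5,4,3] (faults so far: 5)
  step 13: ref 4 -> HIT, frames=[5,4,3] (faults so far: 5)
  step 14: ref 1 -> FAULT, evict 3, frames=[5,4,1] (faults so far: 6)
  Optimal total faults: 6

Answer: 8 9 6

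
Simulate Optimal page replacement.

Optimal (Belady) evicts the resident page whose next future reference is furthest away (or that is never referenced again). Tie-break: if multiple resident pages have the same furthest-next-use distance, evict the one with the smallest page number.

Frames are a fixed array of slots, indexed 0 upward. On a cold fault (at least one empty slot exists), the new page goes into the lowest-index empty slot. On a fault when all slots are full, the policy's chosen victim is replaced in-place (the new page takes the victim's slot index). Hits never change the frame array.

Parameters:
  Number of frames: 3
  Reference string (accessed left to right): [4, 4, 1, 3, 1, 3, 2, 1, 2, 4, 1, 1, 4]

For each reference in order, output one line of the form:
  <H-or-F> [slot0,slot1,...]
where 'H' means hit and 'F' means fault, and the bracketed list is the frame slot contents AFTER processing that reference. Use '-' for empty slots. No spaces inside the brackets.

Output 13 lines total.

F [4,-,-]
H [4,-,-]
F [4,1,-]
F [4,1,3]
H [4,1,3]
H [4,1,3]
F [4,1,2]
H [4,1,2]
H [4,1,2]
H [4,1,2]
H [4,1,2]
H [4,1,2]
H [4,1,2]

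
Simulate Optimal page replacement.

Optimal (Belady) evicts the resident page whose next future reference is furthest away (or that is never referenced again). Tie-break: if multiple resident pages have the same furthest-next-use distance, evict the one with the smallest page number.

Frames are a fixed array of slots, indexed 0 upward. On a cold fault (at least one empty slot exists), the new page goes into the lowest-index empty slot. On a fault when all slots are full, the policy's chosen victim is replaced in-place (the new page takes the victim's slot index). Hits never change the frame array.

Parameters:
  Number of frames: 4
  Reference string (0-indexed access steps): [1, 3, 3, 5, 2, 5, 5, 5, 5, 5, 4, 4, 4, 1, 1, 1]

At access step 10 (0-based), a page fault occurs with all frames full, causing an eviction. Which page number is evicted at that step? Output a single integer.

Answer: 2

Derivation:
Step 0: ref 1 -> FAULT, frames=[1,-,-,-]
Step 1: ref 3 -> FAULT, frames=[1,3,-,-]
Step 2: ref 3 -> HIT, frames=[1,3,-,-]
Step 3: ref 5 -> FAULT, frames=[1,3,5,-]
Step 4: ref 2 -> FAULT, frames=[1,3,5,2]
Step 5: ref 5 -> HIT, frames=[1,3,5,2]
Step 6: ref 5 -> HIT, frames=[1,3,5,2]
Step 7: ref 5 -> HIT, frames=[1,3,5,2]
Step 8: ref 5 -> HIT, frames=[1,3,5,2]
Step 9: ref 5 -> HIT, frames=[1,3,5,2]
Step 10: ref 4 -> FAULT, evict 2, frames=[1,3,5,4]
At step 10: evicted page 2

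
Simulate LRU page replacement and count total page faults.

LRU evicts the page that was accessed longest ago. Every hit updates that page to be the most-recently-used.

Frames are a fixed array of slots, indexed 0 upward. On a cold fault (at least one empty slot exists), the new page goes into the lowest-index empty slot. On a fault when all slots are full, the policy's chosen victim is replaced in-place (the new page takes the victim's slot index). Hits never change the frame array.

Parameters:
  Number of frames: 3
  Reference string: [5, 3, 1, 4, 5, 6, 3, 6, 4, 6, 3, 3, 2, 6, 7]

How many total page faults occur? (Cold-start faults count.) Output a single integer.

Answer: 10

Derivation:
Step 0: ref 5 → FAULT, frames=[5,-,-]
Step 1: ref 3 → FAULT, frames=[5,3,-]
Step 2: ref 1 → FAULT, frames=[5,3,1]
Step 3: ref 4 → FAULT (evict 5), frames=[4,3,1]
Step 4: ref 5 → FAULT (evict 3), frames=[4,5,1]
Step 5: ref 6 → FAULT (evict 1), frames=[4,5,6]
Step 6: ref 3 → FAULT (evict 4), frames=[3,5,6]
Step 7: ref 6 → HIT, frames=[3,5,6]
Step 8: ref 4 → FAULT (evict 5), frames=[3,4,6]
Step 9: ref 6 → HIT, frames=[3,4,6]
Step 10: ref 3 → HIT, frames=[3,4,6]
Step 11: ref 3 → HIT, frames=[3,4,6]
Step 12: ref 2 → FAULT (evict 4), frames=[3,2,6]
Step 13: ref 6 → HIT, frames=[3,2,6]
Step 14: ref 7 → FAULT (evict 3), frames=[7,2,6]
Total faults: 10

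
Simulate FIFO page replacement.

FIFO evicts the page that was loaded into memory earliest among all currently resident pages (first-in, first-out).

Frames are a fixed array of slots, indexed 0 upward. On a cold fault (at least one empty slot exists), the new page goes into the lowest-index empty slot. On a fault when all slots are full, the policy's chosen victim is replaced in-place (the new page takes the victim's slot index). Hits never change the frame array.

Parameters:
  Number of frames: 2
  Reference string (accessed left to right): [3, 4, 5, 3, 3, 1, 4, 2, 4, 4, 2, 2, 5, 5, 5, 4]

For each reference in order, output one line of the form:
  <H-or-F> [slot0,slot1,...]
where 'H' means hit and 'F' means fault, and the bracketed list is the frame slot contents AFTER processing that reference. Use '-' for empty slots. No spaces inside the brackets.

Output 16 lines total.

F [3,-]
F [3,4]
F [5,4]
F [5,3]
H [5,3]
F [1,3]
F [1,4]
F [2,4]
H [2,4]
H [2,4]
H [2,4]
H [2,4]
F [2,5]
H [2,5]
H [2,5]
F [4,5]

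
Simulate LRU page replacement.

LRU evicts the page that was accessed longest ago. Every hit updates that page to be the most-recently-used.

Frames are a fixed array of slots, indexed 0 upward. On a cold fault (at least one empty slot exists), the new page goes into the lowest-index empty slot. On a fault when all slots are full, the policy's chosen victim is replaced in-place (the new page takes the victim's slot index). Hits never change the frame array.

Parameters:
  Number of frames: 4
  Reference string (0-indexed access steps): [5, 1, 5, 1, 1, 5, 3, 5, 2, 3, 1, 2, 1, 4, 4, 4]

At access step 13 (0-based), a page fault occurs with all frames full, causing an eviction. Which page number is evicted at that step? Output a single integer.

Answer: 5

Derivation:
Step 0: ref 5 -> FAULT, frames=[5,-,-,-]
Step 1: ref 1 -> FAULT, frames=[5,1,-,-]
Step 2: ref 5 -> HIT, frames=[5,1,-,-]
Step 3: ref 1 -> HIT, frames=[5,1,-,-]
Step 4: ref 1 -> HIT, frames=[5,1,-,-]
Step 5: ref 5 -> HIT, frames=[5,1,-,-]
Step 6: ref 3 -> FAULT, frames=[5,1,3,-]
Step 7: ref 5 -> HIT, frames=[5,1,3,-]
Step 8: ref 2 -> FAULT, frames=[5,1,3,2]
Step 9: ref 3 -> HIT, frames=[5,1,3,2]
Step 10: ref 1 -> HIT, frames=[5,1,3,2]
Step 11: ref 2 -> HIT, frames=[5,1,3,2]
Step 12: ref 1 -> HIT, frames=[5,1,3,2]
Step 13: ref 4 -> FAULT, evict 5, frames=[4,1,3,2]
At step 13: evicted page 5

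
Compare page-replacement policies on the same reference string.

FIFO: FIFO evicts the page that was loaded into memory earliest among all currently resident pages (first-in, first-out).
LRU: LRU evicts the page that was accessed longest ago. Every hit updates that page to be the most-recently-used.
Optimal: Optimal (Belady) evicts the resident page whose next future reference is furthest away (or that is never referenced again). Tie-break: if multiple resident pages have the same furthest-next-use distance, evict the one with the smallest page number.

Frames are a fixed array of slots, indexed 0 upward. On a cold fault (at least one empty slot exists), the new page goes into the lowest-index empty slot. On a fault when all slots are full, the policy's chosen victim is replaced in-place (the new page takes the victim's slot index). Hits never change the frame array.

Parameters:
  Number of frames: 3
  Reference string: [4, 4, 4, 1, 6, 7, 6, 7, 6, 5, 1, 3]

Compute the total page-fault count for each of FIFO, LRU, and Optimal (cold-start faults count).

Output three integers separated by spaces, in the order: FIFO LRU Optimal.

--- FIFO ---
  step 0: ref 4 -> FAULT, frames=[4,-,-] (faults so far: 1)
  step 1: ref 4 -> HIT, frames=[4,-,-] (faults so far: 1)
  step 2: ref 4 -> HIT, frames=[4,-,-] (faults so far: 1)
  step 3: ref 1 -> FAULT, frames=[4,1,-] (faults so far: 2)
  step 4: ref 6 -> FAULT, frames=[4,1,6] (faults so far: 3)
  step 5: ref 7 -> FAULT, evict 4, frames=[7,1,6] (faults so far: 4)
  step 6: ref 6 -> HIT, frames=[7,1,6] (faults so far: 4)
  step 7: ref 7 -> HIT, frames=[7,1,6] (faults so far: 4)
  step 8: ref 6 -> HIT, frames=[7,1,6] (faults so far: 4)
  step 9: ref 5 -> FAULT, evict 1, frames=[7,5,6] (faults so far: 5)
  step 10: ref 1 -> FAULT, evict 6, frames=[7,5,1] (faults so far: 6)
  step 11: ref 3 -> FAULT, evict 7, frames=[3,5,1] (faults so far: 7)
  FIFO total faults: 7
--- LRU ---
  step 0: ref 4 -> FAULT, frames=[4,-,-] (faults so far: 1)
  step 1: ref 4 -> HIT, frames=[4,-,-] (faults so far: 1)
  step 2: ref 4 -> HIT, frames=[4,-,-] (faults so far: 1)
  step 3: ref 1 -> FAULT, frames=[4,1,-] (faults so far: 2)
  step 4: ref 6 -> FAULT, frames=[4,1,6] (faults so far: 3)
  step 5: ref 7 -> FAULT, evict 4, frames=[7,1,6] (faults so far: 4)
  step 6: ref 6 -> HIT, frames=[7,1,6] (faults so far: 4)
  step 7: ref 7 -> HIT, frames=[7,1,6] (faults so far: 4)
  step 8: ref 6 -> HIT, frames=[7,1,6] (faults so far: 4)
  step 9: ref 5 -> FAULT, evict 1, frames=[7,5,6] (faults so far: 5)
  step 10: ref 1 -> FAULT, evict 7, frames=[1,5,6] (faults so far: 6)
  step 11: ref 3 -> FAULT, evict 6, frames=[1,5,3] (faults so far: 7)
  LRU total faults: 7
--- Optimal ---
  step 0: ref 4 -> FAULT, frames=[4,-,-] (faults so far: 1)
  step 1: ref 4 -> HIT, frames=[4,-,-] (faults so far: 1)
  step 2: ref 4 -> HIT, frames=[4,-,-] (faults so far: 1)
  step 3: ref 1 -> FAULT, frames=[4,1,-] (faults so far: 2)
  step 4: ref 6 -> FAULT, frames=[4,1,6] (faults so far: 3)
  step 5: ref 7 -> FAULT, evict 4, frames=[7,1,6] (faults so far: 4)
  step 6: ref 6 -> HIT, frames=[7,1,6] (faults so far: 4)
  step 7: ref 7 -> HIT, frames=[7,1,6] (faults so far: 4)
  step 8: ref 6 -> HIT, frames=[7,1,6] (faults so far: 4)
  step 9: ref 5 -> FAULT, evict 6, frames=[7,1,5] (faults so far: 5)
  step 10: ref 1 -> HIT, frames=[7,1,5] (faults so far: 5)
  step 11: ref 3 -> FAULT, evict 1, frames=[7,3,5] (faults so far: 6)
  Optimal total faults: 6

Answer: 7 7 6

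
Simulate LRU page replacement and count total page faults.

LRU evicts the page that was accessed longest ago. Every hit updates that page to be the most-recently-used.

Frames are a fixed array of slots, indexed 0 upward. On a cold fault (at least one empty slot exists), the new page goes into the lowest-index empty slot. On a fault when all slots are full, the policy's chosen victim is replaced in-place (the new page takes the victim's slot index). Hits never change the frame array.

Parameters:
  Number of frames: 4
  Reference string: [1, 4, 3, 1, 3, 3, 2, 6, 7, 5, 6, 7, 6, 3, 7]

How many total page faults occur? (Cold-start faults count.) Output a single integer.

Answer: 8

Derivation:
Step 0: ref 1 → FAULT, frames=[1,-,-,-]
Step 1: ref 4 → FAULT, frames=[1,4,-,-]
Step 2: ref 3 → FAULT, frames=[1,4,3,-]
Step 3: ref 1 → HIT, frames=[1,4,3,-]
Step 4: ref 3 → HIT, frames=[1,4,3,-]
Step 5: ref 3 → HIT, frames=[1,4,3,-]
Step 6: ref 2 → FAULT, frames=[1,4,3,2]
Step 7: ref 6 → FAULT (evict 4), frames=[1,6,3,2]
Step 8: ref 7 → FAULT (evict 1), frames=[7,6,3,2]
Step 9: ref 5 → FAULT (evict 3), frames=[7,6,5,2]
Step 10: ref 6 → HIT, frames=[7,6,5,2]
Step 11: ref 7 → HIT, frames=[7,6,5,2]
Step 12: ref 6 → HIT, frames=[7,6,5,2]
Step 13: ref 3 → FAULT (evict 2), frames=[7,6,5,3]
Step 14: ref 7 → HIT, frames=[7,6,5,3]
Total faults: 8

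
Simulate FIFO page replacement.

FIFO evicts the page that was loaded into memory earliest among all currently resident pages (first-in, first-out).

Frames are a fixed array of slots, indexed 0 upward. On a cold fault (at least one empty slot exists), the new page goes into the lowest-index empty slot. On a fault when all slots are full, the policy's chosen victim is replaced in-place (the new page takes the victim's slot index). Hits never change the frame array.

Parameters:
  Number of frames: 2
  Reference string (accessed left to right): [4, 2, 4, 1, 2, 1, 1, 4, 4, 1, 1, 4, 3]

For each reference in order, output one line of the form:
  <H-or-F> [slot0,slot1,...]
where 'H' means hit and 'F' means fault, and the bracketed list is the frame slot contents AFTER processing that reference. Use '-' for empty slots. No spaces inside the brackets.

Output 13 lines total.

F [4,-]
F [4,2]
H [4,2]
F [1,2]
H [1,2]
H [1,2]
H [1,2]
F [1,4]
H [1,4]
H [1,4]
H [1,4]
H [1,4]
F [3,4]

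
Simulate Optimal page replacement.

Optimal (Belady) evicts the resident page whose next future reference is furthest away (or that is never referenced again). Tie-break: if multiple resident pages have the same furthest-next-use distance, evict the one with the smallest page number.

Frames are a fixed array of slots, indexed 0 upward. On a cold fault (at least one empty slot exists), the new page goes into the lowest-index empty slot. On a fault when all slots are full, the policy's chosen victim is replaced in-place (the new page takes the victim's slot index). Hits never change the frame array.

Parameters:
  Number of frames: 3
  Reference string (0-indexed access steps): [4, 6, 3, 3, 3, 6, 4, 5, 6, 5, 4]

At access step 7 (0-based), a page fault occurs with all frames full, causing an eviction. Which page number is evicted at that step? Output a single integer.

Step 0: ref 4 -> FAULT, frames=[4,-,-]
Step 1: ref 6 -> FAULT, frames=[4,6,-]
Step 2: ref 3 -> FAULT, frames=[4,6,3]
Step 3: ref 3 -> HIT, frames=[4,6,3]
Step 4: ref 3 -> HIT, frames=[4,6,3]
Step 5: ref 6 -> HIT, frames=[4,6,3]
Step 6: ref 4 -> HIT, frames=[4,6,3]
Step 7: ref 5 -> FAULT, evict 3, frames=[4,6,5]
At step 7: evicted page 3

Answer: 3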